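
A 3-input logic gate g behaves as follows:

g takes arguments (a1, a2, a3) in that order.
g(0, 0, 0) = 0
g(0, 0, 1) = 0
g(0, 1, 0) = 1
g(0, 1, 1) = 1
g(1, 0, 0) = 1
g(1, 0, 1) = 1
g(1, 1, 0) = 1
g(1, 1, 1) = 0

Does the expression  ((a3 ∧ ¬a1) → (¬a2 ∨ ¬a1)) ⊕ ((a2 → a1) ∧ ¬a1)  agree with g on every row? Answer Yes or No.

Evaluate ((a3 ∧ ¬a1) → (¬a2 ∨ ¬a1)) ⊕ ((a2 → a1) ∧ ¬a1) on each row and compare to g:
  a1=0, a2=0, a3=0: formula gives 0, g = 0 ✓
  a1=0, a2=0, a3=1: formula gives 0, g = 0 ✓
  a1=0, a2=1, a3=0: formula gives 1, g = 1 ✓
  a1=0, a2=1, a3=1: formula gives 1, g = 1 ✓
  a1=1, a2=0, a3=0: formula gives 1, g = 1 ✓
  …
  a1=1, a2=1, a3=1: formula gives 1, but g = 0 ✗
Since they disagree at (1,1,1), the expression is not a correct formula for g.

No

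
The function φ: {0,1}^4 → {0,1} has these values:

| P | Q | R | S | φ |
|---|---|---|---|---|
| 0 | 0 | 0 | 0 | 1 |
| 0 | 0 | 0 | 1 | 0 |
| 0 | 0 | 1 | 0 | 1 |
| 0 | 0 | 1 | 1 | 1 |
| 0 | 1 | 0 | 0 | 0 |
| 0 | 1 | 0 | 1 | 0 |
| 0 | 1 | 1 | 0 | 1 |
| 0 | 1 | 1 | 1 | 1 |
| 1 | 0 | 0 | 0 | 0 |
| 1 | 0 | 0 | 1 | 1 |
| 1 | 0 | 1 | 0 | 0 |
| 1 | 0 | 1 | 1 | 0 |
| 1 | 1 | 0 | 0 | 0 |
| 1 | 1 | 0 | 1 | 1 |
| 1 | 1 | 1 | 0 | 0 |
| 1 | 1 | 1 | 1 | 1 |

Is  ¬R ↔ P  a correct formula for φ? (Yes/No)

Test each input against both φ and the formula:
  P=0, Q=0, R=0, S=0: formula gives 0, but φ = 1 ✗
Row (0,0,0,0) is a counterexample, so the formula is not equivalent to φ.

No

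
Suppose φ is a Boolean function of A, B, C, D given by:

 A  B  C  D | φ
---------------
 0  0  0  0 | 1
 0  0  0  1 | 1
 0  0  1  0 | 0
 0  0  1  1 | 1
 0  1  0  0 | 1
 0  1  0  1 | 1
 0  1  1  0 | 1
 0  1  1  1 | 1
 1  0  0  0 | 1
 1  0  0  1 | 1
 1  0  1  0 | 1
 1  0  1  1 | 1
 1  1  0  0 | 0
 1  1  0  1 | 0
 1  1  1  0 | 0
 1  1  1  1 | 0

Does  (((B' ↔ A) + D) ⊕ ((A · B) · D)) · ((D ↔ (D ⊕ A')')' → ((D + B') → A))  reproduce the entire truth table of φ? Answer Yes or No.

No

Test each input against both φ and the formula:
  A=0, B=0, C=0, D=0: formula gives 0, but φ = 1 ✗
Since they disagree at (0,0,0,0), the expression is not a correct formula for φ.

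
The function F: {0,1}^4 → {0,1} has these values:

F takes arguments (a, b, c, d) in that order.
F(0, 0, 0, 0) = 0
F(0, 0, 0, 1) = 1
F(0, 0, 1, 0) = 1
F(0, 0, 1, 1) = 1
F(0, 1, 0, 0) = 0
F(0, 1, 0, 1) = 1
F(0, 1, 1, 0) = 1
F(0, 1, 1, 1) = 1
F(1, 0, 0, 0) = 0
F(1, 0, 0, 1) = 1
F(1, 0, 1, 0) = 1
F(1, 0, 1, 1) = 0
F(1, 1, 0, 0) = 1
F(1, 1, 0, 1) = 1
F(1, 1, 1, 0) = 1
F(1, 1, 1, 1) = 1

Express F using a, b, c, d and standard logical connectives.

F(a, b, c, d) = NOT ((((((NOT a AND NOT b) AND NOT c) AND NOT d) OR (((NOT a AND b) AND NOT c) AND NOT d)) OR (((a AND NOT b) AND NOT c) AND NOT d)) OR (((a AND NOT b) AND c) AND d))

There are just 4 zero rows: (0,0,0,0), (0,1,0,0), (1,0,0,0), (1,0,1,1). Their minterms are ¬a·¬b·¬c·¬d, ¬a·b·¬c·¬d, a·¬b·¬c·¬d, a·¬b·c·d; the OR of those covers precisely the 0-outputs, and negating it yields F.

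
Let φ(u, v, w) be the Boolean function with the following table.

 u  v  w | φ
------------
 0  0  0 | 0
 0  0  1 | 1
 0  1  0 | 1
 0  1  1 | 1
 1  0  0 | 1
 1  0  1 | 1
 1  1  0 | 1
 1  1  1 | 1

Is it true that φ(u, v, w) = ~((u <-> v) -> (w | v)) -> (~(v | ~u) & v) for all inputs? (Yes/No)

Yes

Test each input against both φ and the formula:
  u=0, v=0, w=0: formula gives 0, φ = 0 ✓
  u=0, v=0, w=1: formula gives 1, φ = 1 ✓
  u=0, v=1, w=0: formula gives 1, φ = 1 ✓
  u=0, v=1, w=1: formula gives 1, φ = 1 ✓
  u=1, v=0, w=0: formula gives 1, φ = 1 ✓
  …and likewise for the remaining 3 rows.
Every row agrees, so the formula is equivalent.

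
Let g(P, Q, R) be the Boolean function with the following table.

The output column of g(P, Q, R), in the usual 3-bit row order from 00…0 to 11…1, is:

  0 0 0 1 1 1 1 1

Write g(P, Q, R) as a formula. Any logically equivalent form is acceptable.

The 0-rows are (0,0,0), (0,0,1), (0,1,0). Take each as a conjunction (¬P·¬Q·¬R, ¬P·¬Q·R, ¬P·Q·¬R), form their disjunction, and complement — that gives a formula that is 1 everywhere g is.

g(P, Q, R) = NOT ((((NOT P AND NOT Q) AND NOT R) OR ((NOT P AND NOT Q) AND R)) OR ((NOT P AND Q) AND NOT R))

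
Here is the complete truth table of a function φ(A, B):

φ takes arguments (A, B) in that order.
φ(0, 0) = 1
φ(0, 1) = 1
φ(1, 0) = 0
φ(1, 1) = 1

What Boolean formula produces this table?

φ(A, B) = A -> B

This is A → B (false only at 1,0).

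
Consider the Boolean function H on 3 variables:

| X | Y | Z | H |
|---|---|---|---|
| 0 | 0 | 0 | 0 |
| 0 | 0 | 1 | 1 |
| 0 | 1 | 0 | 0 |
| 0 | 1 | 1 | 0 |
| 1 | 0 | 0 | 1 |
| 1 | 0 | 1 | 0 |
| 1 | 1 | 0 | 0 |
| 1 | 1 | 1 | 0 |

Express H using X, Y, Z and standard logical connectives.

H(X, Y, Z) = ((NOT X AND NOT Y) AND Z) OR ((X AND NOT Y) AND NOT Z)

Collect the rows where H=1 — (0,0,1), (1,0,0) — and write one minterm per row: ¬X·¬Y·Z, X·¬Y·¬Z. Their union (logical OR) reproduces the table exactly.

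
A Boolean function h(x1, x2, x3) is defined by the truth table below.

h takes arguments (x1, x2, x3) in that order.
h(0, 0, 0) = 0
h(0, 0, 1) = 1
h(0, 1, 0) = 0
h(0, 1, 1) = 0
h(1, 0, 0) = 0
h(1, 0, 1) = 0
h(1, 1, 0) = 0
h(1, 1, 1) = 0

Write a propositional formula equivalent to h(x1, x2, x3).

h(x1, x2, x3) = (~x1 & ~x2) & x3

Only row (0,0,1) gives 1. That row's minterm ¬x1·¬x2·x3 is h directly.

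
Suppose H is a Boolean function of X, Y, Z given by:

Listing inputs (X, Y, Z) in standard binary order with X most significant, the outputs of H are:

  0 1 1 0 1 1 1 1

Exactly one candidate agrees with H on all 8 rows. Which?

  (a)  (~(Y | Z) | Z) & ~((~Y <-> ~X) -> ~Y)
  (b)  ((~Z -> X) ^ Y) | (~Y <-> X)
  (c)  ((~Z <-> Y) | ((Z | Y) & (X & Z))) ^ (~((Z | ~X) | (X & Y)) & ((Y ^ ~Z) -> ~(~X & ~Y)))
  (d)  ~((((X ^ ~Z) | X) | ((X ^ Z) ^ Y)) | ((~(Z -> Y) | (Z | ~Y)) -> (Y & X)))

c

(a) fails at (0,0,1): the formula yields 0, H is 1.
(b) fails at (0,1,1): the formula yields 1, H is 0.
(d) fails at (0,0,1): the formula yields 0, H is 1.
That leaves (c). Evaluating it on every row reproduces the table of H exactly.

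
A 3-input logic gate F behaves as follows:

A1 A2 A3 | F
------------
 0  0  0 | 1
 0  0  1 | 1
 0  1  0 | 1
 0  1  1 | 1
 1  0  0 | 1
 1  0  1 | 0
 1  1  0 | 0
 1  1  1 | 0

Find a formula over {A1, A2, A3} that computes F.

The 0-rows are (1,0,1), (1,1,0), (1,1,1). Take each as a conjunction (A1·¬A2·A3, A1·A2·¬A3, A1·A2·A3), form their disjunction, and complement — that gives a formula that is 1 everywhere F is.

F(A1, A2, A3) = ¬((((A1 ∧ ¬A2) ∧ A3) ∨ ((A1 ∧ A2) ∧ ¬A3)) ∨ ((A1 ∧ A2) ∧ A3))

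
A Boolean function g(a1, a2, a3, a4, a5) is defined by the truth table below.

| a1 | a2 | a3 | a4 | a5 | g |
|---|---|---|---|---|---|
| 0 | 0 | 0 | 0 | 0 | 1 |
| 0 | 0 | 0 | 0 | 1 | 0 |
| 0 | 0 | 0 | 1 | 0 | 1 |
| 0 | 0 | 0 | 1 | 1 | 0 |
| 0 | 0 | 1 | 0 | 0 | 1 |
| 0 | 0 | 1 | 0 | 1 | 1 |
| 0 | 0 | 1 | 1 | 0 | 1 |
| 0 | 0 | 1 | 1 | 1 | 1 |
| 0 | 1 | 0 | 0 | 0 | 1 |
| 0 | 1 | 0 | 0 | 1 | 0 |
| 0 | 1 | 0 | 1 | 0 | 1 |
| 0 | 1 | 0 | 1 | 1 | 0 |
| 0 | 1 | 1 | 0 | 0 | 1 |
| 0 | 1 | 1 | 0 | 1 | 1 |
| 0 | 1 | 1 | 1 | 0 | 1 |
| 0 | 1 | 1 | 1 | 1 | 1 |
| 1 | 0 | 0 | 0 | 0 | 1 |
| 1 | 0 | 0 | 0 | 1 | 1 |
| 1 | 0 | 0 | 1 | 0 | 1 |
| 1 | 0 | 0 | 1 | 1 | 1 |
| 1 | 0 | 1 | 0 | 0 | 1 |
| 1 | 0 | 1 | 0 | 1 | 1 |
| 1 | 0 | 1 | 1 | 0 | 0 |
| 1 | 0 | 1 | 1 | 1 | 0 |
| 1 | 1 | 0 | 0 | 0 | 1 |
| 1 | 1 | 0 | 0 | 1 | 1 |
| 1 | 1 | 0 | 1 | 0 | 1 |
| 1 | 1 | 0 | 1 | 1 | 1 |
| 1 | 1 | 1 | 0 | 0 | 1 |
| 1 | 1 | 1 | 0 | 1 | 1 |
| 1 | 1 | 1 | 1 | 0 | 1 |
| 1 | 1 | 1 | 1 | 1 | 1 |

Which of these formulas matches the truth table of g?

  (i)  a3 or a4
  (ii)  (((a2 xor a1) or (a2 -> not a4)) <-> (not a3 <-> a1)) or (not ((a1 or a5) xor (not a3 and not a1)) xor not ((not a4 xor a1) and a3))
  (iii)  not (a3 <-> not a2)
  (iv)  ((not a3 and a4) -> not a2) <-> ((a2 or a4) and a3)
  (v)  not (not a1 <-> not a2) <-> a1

(i): at (0,0,0,0,0) it gives 0, but g = 1 — eliminated.
(iii): at (0,0,0,0,1) it gives 1, but g = 0 — eliminated.
(iv): at (0,0,0,0,0) it gives 0, but g = 1 — eliminated.
(v): at (0,0,0,0,1) it gives 1, but g = 0 — eliminated.
That leaves (ii). Evaluating it on every row reproduces the table of g exactly.

ii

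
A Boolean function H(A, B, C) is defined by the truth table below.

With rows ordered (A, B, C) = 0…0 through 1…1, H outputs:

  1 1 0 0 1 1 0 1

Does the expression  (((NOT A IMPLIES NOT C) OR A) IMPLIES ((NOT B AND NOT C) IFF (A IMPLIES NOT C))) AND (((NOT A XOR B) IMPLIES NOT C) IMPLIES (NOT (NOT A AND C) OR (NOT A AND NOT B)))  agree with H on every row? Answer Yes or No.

Evaluate (((NOT A IMPLIES NOT C) OR A) IMPLIES ((NOT B AND NOT C) IFF (A IMPLIES NOT C))) AND (((NOT A XOR B) IMPLIES NOT C) IMPLIES (NOT (NOT A AND C) OR (NOT A AND NOT B))) on each row and compare to H:
  A=0, B=0, C=0: formula gives 1, H = 1 ✓
  A=0, B=0, C=1: formula gives 1, H = 1 ✓
  A=0, B=1, C=0: formula gives 0, H = 0 ✓
  A=0, B=1, C=1: formula gives 0, H = 0 ✓
  A=1, B=0, C=0: formula gives 1, H = 1 ✓
  …and likewise for the remaining 3 rows.
No disagreement on any input; they are logically equivalent.

Yes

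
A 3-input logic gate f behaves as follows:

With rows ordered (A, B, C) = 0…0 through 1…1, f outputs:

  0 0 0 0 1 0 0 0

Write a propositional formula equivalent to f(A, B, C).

f(A, B, C) = (A AND NOT B) AND NOT C

Only row (1,0,0) gives 1. That row's minterm A·¬B·¬C is f directly.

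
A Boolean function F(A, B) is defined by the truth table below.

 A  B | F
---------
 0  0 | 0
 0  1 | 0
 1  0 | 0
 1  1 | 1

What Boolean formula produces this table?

F(A, B) = A ∧ B

The output is 1 only when every input is 1 — the AND of all inputs.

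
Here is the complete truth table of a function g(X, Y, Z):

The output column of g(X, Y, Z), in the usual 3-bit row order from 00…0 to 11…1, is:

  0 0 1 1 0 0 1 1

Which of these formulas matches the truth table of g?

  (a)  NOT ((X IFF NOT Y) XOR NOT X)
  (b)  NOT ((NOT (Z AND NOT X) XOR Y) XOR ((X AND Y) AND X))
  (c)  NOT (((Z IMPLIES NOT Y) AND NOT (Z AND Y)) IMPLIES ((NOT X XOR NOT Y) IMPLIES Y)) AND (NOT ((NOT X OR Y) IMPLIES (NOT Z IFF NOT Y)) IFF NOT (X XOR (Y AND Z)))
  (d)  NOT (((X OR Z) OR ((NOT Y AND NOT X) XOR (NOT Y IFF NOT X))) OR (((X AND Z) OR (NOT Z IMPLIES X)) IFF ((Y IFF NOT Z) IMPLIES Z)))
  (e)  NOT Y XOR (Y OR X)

(b) disagrees with g on (0,0,1) (formula → 1, table → 0); rule it out.
(c) disagrees with g on (0,1,0) (formula → 0, table → 1); rule it out.
(d) disagrees with g on (0,0,0) (formula → 1, table → 0); rule it out.
(e) disagrees with g on (0,0,0) (formula → 1, table → 0); rule it out.
That leaves (a). Evaluating it on every row reproduces the table of g exactly.

a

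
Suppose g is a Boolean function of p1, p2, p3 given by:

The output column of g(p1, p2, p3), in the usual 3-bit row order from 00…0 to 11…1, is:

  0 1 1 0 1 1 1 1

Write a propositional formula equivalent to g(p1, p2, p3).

g(p1, p2, p3) = NOT (((NOT p1 AND NOT p2) AND NOT p3) OR ((NOT p1 AND p2) AND p3))

The 0-rows are (0,0,0), (0,1,1). Take each as a conjunction (¬p1·¬p2·¬p3, ¬p1·p2·p3), form their disjunction, and complement — that gives a formula that is 1 everywhere g is.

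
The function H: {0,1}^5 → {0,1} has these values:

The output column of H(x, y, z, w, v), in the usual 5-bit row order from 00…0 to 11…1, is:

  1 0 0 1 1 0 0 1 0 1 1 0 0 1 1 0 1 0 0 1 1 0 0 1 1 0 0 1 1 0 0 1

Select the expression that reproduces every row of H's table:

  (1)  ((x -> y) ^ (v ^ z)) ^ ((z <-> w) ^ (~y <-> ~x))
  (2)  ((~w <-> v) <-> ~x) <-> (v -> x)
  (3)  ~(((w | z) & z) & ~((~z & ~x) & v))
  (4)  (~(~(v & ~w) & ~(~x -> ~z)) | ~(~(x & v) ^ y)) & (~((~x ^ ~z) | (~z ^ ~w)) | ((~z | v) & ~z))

(2) disagrees with H on (0,0,0,0,0) (formula → 0, table → 1); rule it out.
(3) disagrees with H on (0,0,0,0,1) (formula → 1, table → 0); rule it out.
(4) disagrees with H on (0,0,0,0,1) (formula → 1, table → 0); rule it out.
That leaves (1). Evaluating it on every row reproduces the table of H exactly.

1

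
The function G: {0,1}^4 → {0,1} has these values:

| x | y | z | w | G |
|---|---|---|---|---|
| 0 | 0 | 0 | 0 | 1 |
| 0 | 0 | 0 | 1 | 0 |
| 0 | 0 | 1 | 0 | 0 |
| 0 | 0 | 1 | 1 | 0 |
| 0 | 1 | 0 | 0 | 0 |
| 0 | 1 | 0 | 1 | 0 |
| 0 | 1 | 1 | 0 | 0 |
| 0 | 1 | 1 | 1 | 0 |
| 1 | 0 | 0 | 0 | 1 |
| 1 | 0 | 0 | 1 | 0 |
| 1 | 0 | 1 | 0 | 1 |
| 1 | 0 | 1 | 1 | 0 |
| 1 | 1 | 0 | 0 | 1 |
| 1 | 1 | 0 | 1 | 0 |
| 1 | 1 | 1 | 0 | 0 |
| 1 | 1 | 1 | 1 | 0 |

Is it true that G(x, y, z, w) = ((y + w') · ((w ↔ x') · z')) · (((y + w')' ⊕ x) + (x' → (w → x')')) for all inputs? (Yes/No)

Test each input against both G and the formula:
  x=0, y=0, z=0, w=0: formula gives 0, but G = 1 ✗
Since they disagree at (0,0,0,0), the expression is not a correct formula for G.

No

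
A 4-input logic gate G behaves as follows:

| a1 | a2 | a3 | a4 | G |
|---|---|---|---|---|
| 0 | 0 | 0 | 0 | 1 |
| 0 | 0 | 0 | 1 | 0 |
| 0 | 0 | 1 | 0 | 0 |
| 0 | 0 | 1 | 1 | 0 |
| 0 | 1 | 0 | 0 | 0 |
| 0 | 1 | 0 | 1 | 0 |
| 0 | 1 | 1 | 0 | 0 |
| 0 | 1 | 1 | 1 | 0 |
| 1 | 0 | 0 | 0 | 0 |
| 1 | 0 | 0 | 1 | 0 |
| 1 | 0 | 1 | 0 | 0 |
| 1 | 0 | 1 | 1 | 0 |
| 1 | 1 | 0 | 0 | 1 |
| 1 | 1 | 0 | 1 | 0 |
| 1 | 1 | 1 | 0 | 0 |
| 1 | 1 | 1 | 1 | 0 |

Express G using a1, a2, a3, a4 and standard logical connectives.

G=1 on 2 inputs: (0,0,0,0), (1,1,0,0). Reading each as a conjunction of literals (¬a1·¬a2·¬a3·¬a4, a1·a2·¬a3·¬a4) and taking the OR gives the canonical DNF.

G(a1, a2, a3, a4) = (((NOT a1 AND NOT a2) AND NOT a3) AND NOT a4) OR (((a1 AND a2) AND NOT a3) AND NOT a4)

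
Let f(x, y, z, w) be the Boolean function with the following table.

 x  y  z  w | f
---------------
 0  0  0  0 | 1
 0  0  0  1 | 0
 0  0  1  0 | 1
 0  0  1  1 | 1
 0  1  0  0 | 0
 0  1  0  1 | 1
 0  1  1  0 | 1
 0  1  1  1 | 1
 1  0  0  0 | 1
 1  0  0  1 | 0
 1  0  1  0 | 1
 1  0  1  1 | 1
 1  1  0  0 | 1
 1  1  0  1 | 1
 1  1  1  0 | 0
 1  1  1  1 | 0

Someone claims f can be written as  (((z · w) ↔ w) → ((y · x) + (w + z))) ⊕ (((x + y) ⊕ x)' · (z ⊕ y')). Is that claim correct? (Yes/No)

Evaluate (((z · w) ↔ w) → ((y · x) + (w + z))) ⊕ (((x + y) ⊕ x)' · (z ⊕ y')) on each row and compare to f:
  x=0, y=0, z=0, w=0: formula gives 1, f = 1 ✓
  x=0, y=0, z=0, w=1: formula gives 0, f = 0 ✓
  x=0, y=0, z=1, w=0: formula gives 1, f = 1 ✓
  x=0, y=0, z=1, w=1: formula gives 1, f = 1 ✓
  …and likewise for the remaining 12 rows.
Every row agrees, so the formula is equivalent.

Yes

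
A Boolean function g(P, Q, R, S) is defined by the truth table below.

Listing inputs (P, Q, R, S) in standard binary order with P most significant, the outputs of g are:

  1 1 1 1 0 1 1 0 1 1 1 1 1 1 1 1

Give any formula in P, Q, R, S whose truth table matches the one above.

g(P, Q, R, S) = ~((((~P & Q) & ~R) & ~S) | (((~P & Q) & R) & S))

The 0-rows are (0,1,0,0), (0,1,1,1). Take each as a conjunction (¬P·Q·¬R·¬S, ¬P·Q·R·S), form their disjunction, and complement — that gives a formula that is 1 everywhere g is.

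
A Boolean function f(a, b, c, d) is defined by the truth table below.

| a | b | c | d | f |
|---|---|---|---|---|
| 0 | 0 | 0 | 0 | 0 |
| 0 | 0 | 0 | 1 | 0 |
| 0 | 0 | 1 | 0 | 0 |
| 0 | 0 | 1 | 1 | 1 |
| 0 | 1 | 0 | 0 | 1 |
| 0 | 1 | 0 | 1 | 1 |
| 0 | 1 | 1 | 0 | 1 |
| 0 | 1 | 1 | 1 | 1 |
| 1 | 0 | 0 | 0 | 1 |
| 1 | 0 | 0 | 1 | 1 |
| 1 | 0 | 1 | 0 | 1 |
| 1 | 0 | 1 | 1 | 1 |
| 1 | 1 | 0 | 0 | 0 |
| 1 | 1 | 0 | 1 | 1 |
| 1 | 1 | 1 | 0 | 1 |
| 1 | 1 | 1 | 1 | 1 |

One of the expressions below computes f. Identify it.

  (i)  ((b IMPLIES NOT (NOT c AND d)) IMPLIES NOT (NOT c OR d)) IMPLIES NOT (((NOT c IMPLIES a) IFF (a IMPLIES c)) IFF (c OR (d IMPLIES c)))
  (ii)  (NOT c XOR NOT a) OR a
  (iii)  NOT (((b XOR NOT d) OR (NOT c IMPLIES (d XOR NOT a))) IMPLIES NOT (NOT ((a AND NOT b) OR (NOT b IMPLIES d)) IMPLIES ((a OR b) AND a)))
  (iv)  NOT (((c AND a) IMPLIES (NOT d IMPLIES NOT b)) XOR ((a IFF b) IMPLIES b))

iii

(i) fails at (0,0,0,0): the formula yields 1, f is 0.
(ii) fails at (0,0,1,0): the formula yields 1, f is 0.
(iv) fails at (0,0,1,1): the formula yields 0, f is 1.
(iii) is the remaining candidate, and it agrees with f on all 16 inputs.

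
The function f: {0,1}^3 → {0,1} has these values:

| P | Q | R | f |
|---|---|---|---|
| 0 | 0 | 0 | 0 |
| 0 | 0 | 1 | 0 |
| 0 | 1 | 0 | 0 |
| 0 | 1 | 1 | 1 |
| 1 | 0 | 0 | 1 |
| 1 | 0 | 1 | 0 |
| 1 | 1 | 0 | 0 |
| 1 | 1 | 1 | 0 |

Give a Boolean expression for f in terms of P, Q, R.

The 1-rows are (0,1,1), (1,0,0). Each contributes one minterm — ¬P·Q·R; P·¬Q·¬R — and their disjunction is a sum-of-products form of f.

f(P, Q, R) = ((not P and Q) and R) or ((P and not Q) and not R)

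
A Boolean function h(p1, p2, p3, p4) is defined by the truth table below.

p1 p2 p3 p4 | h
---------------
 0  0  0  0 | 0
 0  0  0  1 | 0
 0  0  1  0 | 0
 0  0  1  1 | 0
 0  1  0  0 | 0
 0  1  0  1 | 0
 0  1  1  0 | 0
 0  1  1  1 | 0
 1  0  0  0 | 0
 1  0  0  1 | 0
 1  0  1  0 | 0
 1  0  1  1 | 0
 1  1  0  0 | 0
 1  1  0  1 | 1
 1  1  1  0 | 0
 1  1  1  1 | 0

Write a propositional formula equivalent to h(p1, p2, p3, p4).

h(p1, p2, p3, p4) = ((p1 · p2) · p3') · p4

Only row (1,1,0,1) gives 1. That row's minterm p1·p2·¬p3·p4 is h directly.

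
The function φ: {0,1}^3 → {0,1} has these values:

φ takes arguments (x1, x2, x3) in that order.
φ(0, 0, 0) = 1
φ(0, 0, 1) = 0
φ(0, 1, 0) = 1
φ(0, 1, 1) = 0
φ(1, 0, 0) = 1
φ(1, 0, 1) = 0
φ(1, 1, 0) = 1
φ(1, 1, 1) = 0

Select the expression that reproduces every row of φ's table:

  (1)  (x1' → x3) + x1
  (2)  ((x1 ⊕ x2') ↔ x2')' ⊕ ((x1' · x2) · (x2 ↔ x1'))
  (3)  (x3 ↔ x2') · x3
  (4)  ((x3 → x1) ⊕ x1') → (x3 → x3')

(1) fails at (0,0,0): the formula yields 0, φ is 1.
(2) fails at (0,0,0): the formula yields 0, φ is 1.
(3) fails at (0,0,0): the formula yields 0, φ is 1.
Only (4) survives; checking it on all 8 rows confirms it matches φ.

4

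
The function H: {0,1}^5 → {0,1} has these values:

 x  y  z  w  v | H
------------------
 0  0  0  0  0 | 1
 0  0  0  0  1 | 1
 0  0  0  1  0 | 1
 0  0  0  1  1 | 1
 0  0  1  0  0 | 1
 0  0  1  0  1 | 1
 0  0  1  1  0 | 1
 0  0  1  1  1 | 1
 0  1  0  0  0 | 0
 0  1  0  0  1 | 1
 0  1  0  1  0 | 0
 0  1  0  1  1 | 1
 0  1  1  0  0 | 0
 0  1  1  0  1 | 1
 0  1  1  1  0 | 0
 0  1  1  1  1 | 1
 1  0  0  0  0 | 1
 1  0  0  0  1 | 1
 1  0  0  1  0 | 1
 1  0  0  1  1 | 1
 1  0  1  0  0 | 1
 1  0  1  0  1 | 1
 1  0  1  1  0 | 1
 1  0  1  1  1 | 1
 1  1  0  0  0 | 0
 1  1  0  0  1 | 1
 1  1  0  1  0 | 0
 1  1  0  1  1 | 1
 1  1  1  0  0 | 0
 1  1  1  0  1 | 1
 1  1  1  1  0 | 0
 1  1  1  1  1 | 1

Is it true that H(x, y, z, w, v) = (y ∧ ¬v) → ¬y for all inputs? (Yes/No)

Yes

Test each input against both H and the formula:
  x=0, y=0, z=0, w=0, v=0: formula gives 1, H = 1 ✓
  x=0, y=0, z=0, w=0, v=1: formula gives 1, H = 1 ✓
  x=0, y=0, z=0, w=1, v=0: formula gives 1, H = 1 ✓
  x=0, y=0, z=0, w=1, v=1: formula gives 1, H = 1 ✓
  … (the remaining 28 rows also agree.)
No disagreement on any input; they are logically equivalent.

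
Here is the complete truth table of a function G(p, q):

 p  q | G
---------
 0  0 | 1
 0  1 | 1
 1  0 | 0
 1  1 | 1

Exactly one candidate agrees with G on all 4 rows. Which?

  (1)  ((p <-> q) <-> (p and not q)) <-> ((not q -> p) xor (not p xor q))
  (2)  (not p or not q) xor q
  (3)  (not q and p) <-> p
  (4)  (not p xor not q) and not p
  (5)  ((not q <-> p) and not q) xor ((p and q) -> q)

5

(1) disagrees with G on (0,0) (formula → 0, table → 1); rule it out.
(2) disagrees with G on (0,1) (formula → 0, table → 1); rule it out.
(3) disagrees with G on (1,0) (formula → 1, table → 0); rule it out.
(4) disagrees with G on (0,0) (formula → 0, table → 1); rule it out.
That leaves (5). Evaluating it on every row reproduces the table of G exactly.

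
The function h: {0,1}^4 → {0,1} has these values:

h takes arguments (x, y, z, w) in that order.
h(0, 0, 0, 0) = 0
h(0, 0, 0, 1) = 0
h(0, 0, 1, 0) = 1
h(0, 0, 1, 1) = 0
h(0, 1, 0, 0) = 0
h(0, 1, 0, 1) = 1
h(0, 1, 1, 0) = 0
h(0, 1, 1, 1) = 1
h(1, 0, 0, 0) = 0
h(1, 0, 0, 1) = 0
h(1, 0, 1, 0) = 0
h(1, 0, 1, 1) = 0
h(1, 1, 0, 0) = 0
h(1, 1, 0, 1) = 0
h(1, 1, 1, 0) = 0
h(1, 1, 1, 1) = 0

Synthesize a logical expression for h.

h=1 on 3 inputs: (0,0,1,0), (0,1,0,1), (0,1,1,1). Reading each as a conjunction of literals (¬x·¬y·z·¬w, ¬x·y·¬z·w, ¬x·y·z·w) and taking the OR gives the canonical DNF.

h(x, y, z, w) = ((((not x and not y) and z) and not w) or (((not x and y) and not z) and w)) or (((not x and y) and z) and w)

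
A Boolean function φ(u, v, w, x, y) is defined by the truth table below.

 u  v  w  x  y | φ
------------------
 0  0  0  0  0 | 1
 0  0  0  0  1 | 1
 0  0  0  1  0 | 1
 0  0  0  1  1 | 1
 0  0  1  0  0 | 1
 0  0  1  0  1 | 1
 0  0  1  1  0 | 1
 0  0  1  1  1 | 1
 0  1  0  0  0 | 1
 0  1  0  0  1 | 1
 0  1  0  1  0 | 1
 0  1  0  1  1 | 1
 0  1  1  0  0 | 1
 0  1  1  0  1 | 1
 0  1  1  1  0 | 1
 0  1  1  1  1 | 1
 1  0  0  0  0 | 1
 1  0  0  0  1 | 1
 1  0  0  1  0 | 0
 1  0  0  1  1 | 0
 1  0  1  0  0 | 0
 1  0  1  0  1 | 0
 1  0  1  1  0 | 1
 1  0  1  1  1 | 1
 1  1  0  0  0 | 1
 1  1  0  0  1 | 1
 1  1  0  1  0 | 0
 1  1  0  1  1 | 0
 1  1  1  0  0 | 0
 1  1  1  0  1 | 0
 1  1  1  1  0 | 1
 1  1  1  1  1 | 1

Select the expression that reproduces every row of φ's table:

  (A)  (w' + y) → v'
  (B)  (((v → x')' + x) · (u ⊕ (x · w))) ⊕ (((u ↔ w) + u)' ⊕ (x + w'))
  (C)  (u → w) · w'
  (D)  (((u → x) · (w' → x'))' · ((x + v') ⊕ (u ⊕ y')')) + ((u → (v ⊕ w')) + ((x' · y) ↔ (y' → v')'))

B

(A) disagrees with φ on (0,1,0,0,0) (formula → 0, table → 1); rule it out.
(C) disagrees with φ on (0,0,1,0,0) (formula → 0, table → 1); rule it out.
(D) disagrees with φ on (1,0,0,1,0) (formula → 1, table → 0); rule it out.
That leaves (B). Evaluating it on every row reproduces the table of φ exactly.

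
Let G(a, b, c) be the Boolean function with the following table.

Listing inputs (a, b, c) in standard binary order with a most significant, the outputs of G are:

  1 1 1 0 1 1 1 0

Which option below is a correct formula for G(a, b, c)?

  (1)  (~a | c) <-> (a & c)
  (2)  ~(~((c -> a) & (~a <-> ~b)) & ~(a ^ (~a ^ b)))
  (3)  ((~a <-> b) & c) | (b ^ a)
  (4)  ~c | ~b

(1) disagrees with G on (0,0,0) (formula → 0, table → 1); rule it out.
(2) disagrees with G on (0,1,0) (formula → 0, table → 1); rule it out.
(3) disagrees with G on (0,0,0) (formula → 0, table → 1); rule it out.
Only (4) survives; checking it on all 8 rows confirms it matches G.

4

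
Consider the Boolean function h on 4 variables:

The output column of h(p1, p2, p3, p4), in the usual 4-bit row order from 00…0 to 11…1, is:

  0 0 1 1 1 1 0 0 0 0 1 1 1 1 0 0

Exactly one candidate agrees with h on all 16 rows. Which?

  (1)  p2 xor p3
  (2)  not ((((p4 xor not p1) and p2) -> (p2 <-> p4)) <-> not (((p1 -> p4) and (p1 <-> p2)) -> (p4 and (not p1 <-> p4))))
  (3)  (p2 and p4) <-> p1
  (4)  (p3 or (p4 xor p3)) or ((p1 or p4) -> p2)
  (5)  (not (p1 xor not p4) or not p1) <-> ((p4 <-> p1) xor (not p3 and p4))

1

(2) fails at (0,0,0,1): the formula yields 1, h is 0.
(3) fails at (0,0,0,0): the formula yields 1, h is 0.
(4) fails at (0,0,0,0): the formula yields 1, h is 0.
(5) fails at (0,0,0,0): the formula yields 1, h is 0.
That leaves (1). Evaluating it on every row reproduces the table of h exactly.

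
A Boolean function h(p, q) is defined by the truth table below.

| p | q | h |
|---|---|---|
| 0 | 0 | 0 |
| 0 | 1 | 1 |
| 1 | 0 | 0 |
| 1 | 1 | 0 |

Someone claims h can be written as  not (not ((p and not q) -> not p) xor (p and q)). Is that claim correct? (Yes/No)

Test each input against both h and the formula:
  p=0, q=0: formula gives 1, but h = 0 ✗
A single disagreement suffices: at (0,0) they differ, so the formula does not compute h.

No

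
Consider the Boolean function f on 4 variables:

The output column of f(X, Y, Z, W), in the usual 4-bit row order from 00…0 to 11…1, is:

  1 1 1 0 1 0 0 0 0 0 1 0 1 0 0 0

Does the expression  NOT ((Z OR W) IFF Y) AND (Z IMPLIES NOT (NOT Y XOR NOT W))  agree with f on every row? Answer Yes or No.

Check the formula against f row by row:
  X=0, Y=0, Z=0, W=0: formula gives 0, but f = 1 ✗
A single disagreement suffices: at (0,0,0,0) they differ, so the formula does not compute f.

No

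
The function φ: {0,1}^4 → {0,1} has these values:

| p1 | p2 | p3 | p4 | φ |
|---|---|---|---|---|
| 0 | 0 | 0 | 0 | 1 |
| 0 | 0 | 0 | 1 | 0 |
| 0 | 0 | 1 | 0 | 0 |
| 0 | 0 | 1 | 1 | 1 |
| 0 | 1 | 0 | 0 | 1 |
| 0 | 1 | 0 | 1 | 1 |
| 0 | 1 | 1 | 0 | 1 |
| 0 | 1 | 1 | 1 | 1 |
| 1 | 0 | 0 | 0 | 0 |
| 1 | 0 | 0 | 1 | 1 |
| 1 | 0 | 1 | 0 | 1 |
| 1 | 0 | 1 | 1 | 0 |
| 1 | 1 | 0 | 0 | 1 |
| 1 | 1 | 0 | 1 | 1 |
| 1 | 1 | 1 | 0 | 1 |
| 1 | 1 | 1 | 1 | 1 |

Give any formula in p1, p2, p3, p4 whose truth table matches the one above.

The 0-rows are (0,0,0,1), (0,0,1,0), (1,0,0,0), (1,0,1,1). Take each as a conjunction (¬p1·¬p2·¬p3·p4, ¬p1·¬p2·p3·¬p4, p1·¬p2·¬p3·¬p4, p1·¬p2·p3·p4), form their disjunction, and complement — that gives a formula that is 1 everywhere φ is.

φ(p1, p2, p3, p4) = not ((((((not p1 and not p2) and not p3) and p4) or (((not p1 and not p2) and p3) and not p4)) or (((p1 and not p2) and not p3) and not p4)) or (((p1 and not p2) and p3) and p4))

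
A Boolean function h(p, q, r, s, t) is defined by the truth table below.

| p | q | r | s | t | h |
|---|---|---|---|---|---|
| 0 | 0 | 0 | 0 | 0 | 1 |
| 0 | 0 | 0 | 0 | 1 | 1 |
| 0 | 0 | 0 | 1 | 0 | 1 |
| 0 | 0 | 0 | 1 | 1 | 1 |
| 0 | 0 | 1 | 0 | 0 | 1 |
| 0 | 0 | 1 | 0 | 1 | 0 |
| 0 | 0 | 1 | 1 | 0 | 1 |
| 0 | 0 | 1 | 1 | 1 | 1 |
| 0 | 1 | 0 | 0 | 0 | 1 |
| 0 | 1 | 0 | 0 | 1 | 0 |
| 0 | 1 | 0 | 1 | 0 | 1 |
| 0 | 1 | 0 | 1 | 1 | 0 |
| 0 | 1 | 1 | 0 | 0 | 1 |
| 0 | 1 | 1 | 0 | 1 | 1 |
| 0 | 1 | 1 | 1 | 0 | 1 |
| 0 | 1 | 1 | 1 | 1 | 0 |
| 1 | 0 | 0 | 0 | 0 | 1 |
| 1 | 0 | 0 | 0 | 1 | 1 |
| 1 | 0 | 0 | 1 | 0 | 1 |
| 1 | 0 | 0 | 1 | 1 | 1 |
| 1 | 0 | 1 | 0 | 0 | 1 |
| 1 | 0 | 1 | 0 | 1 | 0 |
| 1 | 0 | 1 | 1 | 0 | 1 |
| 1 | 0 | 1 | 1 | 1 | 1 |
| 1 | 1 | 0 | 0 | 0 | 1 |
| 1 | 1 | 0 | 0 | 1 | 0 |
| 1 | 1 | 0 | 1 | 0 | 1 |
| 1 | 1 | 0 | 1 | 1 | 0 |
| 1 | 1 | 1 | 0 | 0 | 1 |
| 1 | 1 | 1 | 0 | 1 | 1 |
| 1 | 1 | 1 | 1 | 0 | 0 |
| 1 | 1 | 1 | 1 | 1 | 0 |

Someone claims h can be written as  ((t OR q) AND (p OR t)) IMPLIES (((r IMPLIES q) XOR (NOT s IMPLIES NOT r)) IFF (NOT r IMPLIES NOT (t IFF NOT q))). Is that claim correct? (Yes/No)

Evaluate ((t OR q) AND (p OR t)) IMPLIES (((r IMPLIES q) XOR (NOT s IMPLIES NOT r)) IFF (NOT r IMPLIES NOT (t IFF NOT q))) on each row and compare to h:
  p=0, q=0, r=0, s=0, t=0: formula gives 1, h = 1 ✓
  p=0, q=0, r=0, s=0, t=1: formula gives 1, h = 1 ✓
  p=0, q=0, r=0, s=1, t=0: formula gives 1, h = 1 ✓
  p=0, q=0, r=0, s=1, t=1: formula gives 1, h = 1 ✓
  … (the remaining 28 rows also agree.)
Every row agrees, so the formula is equivalent.

Yes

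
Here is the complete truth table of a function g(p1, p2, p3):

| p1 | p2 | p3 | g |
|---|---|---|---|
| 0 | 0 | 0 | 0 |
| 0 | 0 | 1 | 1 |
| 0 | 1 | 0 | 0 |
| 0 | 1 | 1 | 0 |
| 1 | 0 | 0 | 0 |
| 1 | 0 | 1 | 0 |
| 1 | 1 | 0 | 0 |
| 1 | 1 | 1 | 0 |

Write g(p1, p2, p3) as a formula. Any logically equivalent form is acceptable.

g is 1 on exactly one input, (0,0,1), whose minterm is ¬p1·¬p2·p3. So g is just that conjunction.

g(p1, p2, p3) = (NOT p1 AND NOT p2) AND p3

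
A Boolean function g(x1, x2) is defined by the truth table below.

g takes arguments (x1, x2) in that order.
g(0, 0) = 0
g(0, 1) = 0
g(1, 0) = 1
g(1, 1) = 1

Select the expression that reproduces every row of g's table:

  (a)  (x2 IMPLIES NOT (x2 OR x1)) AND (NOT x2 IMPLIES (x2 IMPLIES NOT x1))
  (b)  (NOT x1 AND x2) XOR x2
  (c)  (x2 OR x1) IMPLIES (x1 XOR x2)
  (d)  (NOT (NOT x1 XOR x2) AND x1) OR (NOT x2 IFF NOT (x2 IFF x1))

d

(a): at (0,0) it gives 1, but g = 0 — eliminated.
(b): at (1,0) it gives 0, but g = 1 — eliminated.
(c): at (0,0) it gives 1, but g = 0 — eliminated.
That leaves (d). Evaluating it on every row reproduces the table of g exactly.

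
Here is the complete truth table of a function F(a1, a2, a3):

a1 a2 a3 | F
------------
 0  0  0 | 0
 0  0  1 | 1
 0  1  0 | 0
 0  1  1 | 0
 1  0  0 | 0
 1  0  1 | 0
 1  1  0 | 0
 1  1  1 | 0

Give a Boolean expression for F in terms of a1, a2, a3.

F(a1, a2, a3) = (not a1 and not a2) and a3

F is 1 on exactly one input, (0,0,1), whose minterm is ¬a1·¬a2·a3. So F is just that conjunction.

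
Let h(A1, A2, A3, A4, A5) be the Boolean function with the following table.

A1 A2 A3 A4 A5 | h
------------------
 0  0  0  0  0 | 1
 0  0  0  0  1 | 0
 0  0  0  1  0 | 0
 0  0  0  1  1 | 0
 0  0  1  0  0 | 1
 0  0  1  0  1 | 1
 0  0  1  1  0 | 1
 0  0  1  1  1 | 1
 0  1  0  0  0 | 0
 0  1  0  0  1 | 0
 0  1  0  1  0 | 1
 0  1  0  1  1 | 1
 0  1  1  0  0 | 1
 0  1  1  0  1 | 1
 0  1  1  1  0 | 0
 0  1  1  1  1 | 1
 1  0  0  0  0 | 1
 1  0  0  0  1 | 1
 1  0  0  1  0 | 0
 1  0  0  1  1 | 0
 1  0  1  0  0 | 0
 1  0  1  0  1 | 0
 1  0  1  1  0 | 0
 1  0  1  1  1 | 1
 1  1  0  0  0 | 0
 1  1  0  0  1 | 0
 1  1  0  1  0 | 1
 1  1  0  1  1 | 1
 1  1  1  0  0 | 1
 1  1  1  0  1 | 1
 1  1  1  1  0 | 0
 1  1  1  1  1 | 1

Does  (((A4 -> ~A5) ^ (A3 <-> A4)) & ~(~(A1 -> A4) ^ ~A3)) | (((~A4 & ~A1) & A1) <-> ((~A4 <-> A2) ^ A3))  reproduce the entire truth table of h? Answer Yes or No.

Test each input against both h and the formula:
  A1=0, A2=0, A3=0, A4=0, A5=0: formula gives 1, h = 1 ✓
  A1=0, A2=0, A3=0, A4=0, A5=1: formula gives 1, but h = 0 ✗
Since they disagree at (0,0,0,0,1), the expression is not a correct formula for h.

No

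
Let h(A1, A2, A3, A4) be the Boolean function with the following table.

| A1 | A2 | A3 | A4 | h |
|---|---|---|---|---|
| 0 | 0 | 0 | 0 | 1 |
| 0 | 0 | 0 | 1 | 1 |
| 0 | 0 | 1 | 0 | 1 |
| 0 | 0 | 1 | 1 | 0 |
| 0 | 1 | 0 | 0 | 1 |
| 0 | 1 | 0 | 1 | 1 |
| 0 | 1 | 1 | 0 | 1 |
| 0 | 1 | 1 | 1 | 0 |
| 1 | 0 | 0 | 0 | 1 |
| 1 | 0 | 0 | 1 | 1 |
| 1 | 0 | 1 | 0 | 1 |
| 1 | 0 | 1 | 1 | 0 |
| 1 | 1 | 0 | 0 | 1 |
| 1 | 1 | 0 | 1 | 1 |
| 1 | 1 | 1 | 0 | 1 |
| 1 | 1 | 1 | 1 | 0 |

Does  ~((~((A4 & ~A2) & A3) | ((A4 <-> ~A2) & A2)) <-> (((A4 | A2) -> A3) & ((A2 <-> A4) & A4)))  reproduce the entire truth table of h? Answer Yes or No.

Yes

Check the formula against h row by row:
  A1=0, A2=0, A3=0, A4=0: formula gives 1, h = 1 ✓
  A1=0, A2=0, A3=0, A4=1: formula gives 1, h = 1 ✓
  A1=0, A2=0, A3=1, A4=0: formula gives 1, h = 1 ✓
  A1=0, A2=0, A3=1, A4=1: formula gives 0, h = 0 ✓
  … (the remaining 12 rows also agree.)
No disagreement on any input; they are logically equivalent.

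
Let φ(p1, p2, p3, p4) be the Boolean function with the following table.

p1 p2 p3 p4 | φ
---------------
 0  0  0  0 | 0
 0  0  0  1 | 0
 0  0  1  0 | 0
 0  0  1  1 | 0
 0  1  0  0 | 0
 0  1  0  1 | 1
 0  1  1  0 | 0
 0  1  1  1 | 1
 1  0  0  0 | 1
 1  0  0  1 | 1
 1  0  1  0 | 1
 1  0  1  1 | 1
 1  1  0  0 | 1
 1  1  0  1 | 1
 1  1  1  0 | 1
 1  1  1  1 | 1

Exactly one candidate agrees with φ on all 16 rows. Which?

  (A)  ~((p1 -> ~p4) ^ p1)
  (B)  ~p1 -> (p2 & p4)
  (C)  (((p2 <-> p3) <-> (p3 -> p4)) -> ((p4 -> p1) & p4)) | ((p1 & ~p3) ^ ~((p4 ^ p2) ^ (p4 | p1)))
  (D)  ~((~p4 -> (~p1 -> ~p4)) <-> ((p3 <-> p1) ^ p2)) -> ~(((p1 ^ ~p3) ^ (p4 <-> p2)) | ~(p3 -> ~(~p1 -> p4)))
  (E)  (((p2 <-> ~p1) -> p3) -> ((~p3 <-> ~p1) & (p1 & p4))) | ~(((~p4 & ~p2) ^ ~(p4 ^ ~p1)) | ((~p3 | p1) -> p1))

(A) disagrees with φ on (0,1,0,1) (formula → 0, table → 1); rule it out.
(C) disagrees with φ on (0,0,0,0) (formula → 1, table → 0); rule it out.
(D) disagrees with φ on (0,0,0,0) (formula → 1, table → 0); rule it out.
(E) disagrees with φ on (0,1,0,0) (formula → 1, table → 0); rule it out.
(B) is the remaining candidate, and it agrees with φ on all 16 inputs.

B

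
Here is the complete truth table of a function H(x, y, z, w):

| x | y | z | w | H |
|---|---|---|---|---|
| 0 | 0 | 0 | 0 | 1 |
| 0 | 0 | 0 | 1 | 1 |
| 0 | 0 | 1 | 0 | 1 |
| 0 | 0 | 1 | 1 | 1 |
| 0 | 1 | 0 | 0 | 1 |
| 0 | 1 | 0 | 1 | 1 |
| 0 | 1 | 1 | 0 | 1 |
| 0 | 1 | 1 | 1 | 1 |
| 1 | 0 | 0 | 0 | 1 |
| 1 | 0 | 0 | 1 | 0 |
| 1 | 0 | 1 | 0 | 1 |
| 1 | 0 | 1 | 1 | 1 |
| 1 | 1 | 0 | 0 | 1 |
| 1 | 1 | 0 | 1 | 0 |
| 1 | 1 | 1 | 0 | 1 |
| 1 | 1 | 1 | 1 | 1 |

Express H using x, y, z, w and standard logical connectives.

There are just 2 zero rows: (1,0,0,1), (1,1,0,1). Their minterms are x·¬y·¬z·w, x·y·¬z·w; the OR of those covers precisely the 0-outputs, and negating it yields H.

H(x, y, z, w) = not ((((x and not y) and not z) and w) or (((x and y) and not z) and w))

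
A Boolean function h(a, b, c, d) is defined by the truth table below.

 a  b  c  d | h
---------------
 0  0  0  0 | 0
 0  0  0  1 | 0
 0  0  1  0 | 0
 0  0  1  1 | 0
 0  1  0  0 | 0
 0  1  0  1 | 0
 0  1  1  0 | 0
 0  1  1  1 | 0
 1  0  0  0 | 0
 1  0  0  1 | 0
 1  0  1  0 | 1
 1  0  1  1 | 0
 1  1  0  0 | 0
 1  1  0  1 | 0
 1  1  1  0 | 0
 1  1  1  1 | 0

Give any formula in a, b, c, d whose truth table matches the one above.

h(a, b, c, d) = ((a · b') · c) · d'

h is 1 on exactly one input, (1,0,1,0), whose minterm is a·¬b·c·¬d. So h is just that conjunction.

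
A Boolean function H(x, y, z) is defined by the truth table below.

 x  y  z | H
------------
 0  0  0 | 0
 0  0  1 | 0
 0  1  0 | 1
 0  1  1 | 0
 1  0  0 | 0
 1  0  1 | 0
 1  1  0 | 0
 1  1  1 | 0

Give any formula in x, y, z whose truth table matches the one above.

H is 1 on exactly one input, (0,1,0), whose minterm is ¬x·y·¬z. So H is just that conjunction.

H(x, y, z) = (not x and y) and not z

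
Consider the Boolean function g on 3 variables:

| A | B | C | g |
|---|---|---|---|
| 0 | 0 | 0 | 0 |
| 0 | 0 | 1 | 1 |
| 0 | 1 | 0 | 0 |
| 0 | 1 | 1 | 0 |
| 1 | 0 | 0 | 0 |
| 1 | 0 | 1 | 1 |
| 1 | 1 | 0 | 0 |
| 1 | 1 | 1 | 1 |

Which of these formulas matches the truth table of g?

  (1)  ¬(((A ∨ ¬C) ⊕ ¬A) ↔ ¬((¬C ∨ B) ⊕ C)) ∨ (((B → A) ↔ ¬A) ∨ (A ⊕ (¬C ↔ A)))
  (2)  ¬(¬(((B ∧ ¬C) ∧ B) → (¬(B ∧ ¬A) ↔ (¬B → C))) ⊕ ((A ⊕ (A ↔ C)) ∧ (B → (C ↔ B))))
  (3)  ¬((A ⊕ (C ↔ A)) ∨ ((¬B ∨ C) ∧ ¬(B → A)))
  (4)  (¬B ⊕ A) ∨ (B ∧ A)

3

(1) fails at (0,0,0): the formula yields 1, g is 0.
(2) fails at (0,1,1): the formula yields 1, g is 0.
(4) fails at (0,0,0): the formula yields 1, g is 0.
Only (3) survives; checking it on all 8 rows confirms it matches g.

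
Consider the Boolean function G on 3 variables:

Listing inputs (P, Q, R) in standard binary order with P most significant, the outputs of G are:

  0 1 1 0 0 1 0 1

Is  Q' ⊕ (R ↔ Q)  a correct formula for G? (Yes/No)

No

Check the formula against G row by row:
  P=0, Q=0, R=0: formula gives 0, G = 0 ✓
  P=0, Q=0, R=1: formula gives 1, G = 1 ✓
  P=0, Q=1, R=0: formula gives 0, but G = 1 ✗
A single disagreement suffices: at (0,1,0) they differ, so the formula does not compute G.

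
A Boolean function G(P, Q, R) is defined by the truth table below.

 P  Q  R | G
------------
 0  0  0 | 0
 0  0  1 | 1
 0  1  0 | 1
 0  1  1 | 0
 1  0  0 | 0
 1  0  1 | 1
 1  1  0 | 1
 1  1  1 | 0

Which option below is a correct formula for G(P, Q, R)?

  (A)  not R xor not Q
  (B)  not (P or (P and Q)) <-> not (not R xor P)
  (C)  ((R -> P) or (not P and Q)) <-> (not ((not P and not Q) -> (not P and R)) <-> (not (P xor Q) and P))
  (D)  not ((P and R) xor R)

(B) disagrees with G on (0,1,0) (formula → 0, table → 1); rule it out.
(C) disagrees with G on (0,0,1) (formula → 0, table → 1); rule it out.
(D) disagrees with G on (0,0,0) (formula → 1, table → 0); rule it out.
That leaves (A). Evaluating it on every row reproduces the table of G exactly.

A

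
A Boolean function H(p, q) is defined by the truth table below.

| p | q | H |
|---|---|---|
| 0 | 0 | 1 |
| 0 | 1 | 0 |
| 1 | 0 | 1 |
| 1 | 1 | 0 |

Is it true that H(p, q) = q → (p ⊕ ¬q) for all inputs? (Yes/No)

No

Test each input against both H and the formula:
  p=0, q=0: formula gives 1, H = 1 ✓
  p=0, q=1: formula gives 0, H = 0 ✓
  p=1, q=0: formula gives 1, H = 1 ✓
  p=1, q=1: formula gives 1, but H = 0 ✗
Since they disagree at (1,1), the expression is not a correct formula for H.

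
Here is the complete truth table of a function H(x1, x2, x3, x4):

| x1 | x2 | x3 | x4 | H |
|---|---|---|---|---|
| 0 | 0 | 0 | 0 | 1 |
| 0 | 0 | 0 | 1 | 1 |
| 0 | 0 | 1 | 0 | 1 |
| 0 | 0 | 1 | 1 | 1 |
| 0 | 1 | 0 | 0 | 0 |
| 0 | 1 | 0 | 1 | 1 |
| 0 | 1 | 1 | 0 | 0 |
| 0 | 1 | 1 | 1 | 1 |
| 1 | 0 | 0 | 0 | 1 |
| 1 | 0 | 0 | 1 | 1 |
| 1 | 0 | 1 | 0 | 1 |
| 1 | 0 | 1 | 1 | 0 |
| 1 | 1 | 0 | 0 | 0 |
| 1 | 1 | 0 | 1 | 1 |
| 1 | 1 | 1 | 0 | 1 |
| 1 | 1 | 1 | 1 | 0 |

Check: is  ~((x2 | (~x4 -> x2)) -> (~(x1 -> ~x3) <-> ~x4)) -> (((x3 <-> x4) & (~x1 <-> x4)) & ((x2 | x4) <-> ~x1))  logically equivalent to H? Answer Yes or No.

Yes

Evaluate ~((x2 | (~x4 -> x2)) -> (~(x1 -> ~x3) <-> ~x4)) -> (((x3 <-> x4) & (~x1 <-> x4)) & ((x2 | x4) <-> ~x1)) on each row and compare to H:
  x1=0, x2=0, x3=0, x4=0: formula gives 1, H = 1 ✓
  x1=0, x2=0, x3=0, x4=1: formula gives 1, H = 1 ✓
  x1=0, x2=0, x3=1, x4=0: formula gives 1, H = 1 ✓
  x1=0, x2=0, x3=1, x4=1: formula gives 1, H = 1 ✓
  …and likewise for the remaining 12 rows.
All 16 rows match — the expression computes H exactly.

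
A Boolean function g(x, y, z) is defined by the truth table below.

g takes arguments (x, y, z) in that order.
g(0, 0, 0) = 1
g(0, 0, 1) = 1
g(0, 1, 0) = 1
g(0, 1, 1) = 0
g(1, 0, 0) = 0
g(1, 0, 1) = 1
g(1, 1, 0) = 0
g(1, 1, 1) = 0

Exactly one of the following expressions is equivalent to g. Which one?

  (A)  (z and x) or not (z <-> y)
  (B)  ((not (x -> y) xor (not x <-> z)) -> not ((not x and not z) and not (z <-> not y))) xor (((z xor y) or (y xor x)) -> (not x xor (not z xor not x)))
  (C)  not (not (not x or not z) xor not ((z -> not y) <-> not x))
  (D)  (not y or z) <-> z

(A) disagrees with g on (0,0,0) (formula → 0, table → 1); rule it out.
(B) disagrees with g on (0,0,0) (formula → 0, table → 1); rule it out.
(D) disagrees with g on (0,0,0) (formula → 0, table → 1); rule it out.
Only (C) survives; checking it on all 8 rows confirms it matches g.

C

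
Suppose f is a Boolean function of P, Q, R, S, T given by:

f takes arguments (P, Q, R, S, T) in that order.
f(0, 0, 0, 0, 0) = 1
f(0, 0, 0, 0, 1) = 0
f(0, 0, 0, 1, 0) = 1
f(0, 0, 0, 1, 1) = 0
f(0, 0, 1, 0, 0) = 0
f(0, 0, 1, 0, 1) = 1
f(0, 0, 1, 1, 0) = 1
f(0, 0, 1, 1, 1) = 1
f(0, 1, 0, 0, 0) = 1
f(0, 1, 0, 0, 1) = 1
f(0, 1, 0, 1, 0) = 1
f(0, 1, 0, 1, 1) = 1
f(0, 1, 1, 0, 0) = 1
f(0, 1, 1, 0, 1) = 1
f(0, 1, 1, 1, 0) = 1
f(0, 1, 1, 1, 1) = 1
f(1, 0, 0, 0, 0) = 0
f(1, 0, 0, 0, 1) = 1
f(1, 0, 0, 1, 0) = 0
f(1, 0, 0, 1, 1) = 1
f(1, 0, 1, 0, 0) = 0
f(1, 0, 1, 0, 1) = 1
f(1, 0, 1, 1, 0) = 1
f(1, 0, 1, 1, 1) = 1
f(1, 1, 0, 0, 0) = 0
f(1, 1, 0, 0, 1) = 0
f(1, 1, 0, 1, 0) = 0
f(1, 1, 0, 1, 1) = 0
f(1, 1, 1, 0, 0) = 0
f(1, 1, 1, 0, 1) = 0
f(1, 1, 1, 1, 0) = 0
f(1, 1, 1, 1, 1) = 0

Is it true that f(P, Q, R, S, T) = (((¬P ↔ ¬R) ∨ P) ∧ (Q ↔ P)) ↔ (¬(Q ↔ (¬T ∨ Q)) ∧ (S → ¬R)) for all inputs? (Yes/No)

Yes

Check the formula against f row by row:
  P=0, Q=0, R=0, S=0, T=0: formula gives 1, f = 1 ✓
  P=0, Q=0, R=0, S=0, T=1: formula gives 0, f = 0 ✓
  P=0, Q=0, R=0, S=1, T=0: formula gives 1, f = 1 ✓
  P=0, Q=0, R=0, S=1, T=1: formula gives 0, f = 0 ✓
  … (the remaining 28 rows also agree.)
No disagreement on any input; they are logically equivalent.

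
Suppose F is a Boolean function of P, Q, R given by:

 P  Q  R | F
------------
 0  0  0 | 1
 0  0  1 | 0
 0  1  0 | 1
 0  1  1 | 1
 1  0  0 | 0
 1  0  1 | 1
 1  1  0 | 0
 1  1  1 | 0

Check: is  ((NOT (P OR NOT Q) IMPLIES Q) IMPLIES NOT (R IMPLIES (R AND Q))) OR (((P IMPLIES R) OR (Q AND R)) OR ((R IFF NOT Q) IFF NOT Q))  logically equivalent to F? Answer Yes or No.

Check the formula against F row by row:
  P=0, Q=0, R=0: formula gives 1, F = 1 ✓
  P=0, Q=0, R=1: formula gives 1, but F = 0 ✗
A single disagreement suffices: at (0,0,1) they differ, so the formula does not compute F.

No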